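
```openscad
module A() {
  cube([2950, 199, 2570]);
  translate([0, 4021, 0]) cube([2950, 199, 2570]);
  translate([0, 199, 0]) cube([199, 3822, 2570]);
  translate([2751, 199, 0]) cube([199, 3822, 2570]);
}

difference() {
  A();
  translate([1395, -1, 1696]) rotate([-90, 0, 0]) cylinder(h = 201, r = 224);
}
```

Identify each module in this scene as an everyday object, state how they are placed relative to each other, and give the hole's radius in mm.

A is a house frame. The house frame has a circular hole through its front wall. The hole's radius is 224 mm.

The subtracted cylinder has r = 224 mm.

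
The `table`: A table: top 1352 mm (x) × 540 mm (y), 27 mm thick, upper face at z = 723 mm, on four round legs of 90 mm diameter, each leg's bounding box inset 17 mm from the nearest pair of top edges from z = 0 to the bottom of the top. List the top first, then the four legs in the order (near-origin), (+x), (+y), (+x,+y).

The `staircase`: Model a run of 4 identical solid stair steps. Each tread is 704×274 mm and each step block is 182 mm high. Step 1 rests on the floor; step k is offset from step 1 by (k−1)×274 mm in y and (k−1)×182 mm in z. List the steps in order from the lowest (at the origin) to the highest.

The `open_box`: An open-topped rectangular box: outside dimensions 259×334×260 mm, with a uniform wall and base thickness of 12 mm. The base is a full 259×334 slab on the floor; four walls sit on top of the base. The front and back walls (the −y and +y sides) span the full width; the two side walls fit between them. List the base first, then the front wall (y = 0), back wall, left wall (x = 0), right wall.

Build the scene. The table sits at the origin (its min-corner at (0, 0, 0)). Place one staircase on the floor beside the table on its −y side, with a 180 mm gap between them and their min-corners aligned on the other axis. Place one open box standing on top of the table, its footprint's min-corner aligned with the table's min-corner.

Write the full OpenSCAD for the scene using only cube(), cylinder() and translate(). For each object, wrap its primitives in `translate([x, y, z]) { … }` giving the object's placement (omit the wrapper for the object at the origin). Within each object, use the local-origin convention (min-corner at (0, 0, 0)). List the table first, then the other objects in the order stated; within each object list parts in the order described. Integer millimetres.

translate([0, 0, 696]) cube([1352, 540, 27]);
translate([62, 62, 0]) cylinder(h = 696, r = 45);
translate([1290, 62, 0]) cylinder(h = 696, r = 45);
translate([62, 478, 0]) cylinder(h = 696, r = 45);
translate([1290, 478, 0]) cylinder(h = 696, r = 45);
translate([0, -1276, 0]) {
  cube([704, 274, 182]);
  translate([0, 274, 182]) cube([704, 274, 182]);
  translate([0, 548, 364]) cube([704, 274, 182]);
  translate([0, 822, 546]) cube([704, 274, 182]);
}
translate([0, 0, 723]) {
  cube([259, 334, 12]);
  translate([0, 0, 12]) cube([259, 12, 248]);
  translate([0, 322, 12]) cube([259, 12, 248]);
  translate([0, 12, 12]) cube([12, 310, 248]);
  translate([247, 12, 12]) cube([12, 310, 248]);
}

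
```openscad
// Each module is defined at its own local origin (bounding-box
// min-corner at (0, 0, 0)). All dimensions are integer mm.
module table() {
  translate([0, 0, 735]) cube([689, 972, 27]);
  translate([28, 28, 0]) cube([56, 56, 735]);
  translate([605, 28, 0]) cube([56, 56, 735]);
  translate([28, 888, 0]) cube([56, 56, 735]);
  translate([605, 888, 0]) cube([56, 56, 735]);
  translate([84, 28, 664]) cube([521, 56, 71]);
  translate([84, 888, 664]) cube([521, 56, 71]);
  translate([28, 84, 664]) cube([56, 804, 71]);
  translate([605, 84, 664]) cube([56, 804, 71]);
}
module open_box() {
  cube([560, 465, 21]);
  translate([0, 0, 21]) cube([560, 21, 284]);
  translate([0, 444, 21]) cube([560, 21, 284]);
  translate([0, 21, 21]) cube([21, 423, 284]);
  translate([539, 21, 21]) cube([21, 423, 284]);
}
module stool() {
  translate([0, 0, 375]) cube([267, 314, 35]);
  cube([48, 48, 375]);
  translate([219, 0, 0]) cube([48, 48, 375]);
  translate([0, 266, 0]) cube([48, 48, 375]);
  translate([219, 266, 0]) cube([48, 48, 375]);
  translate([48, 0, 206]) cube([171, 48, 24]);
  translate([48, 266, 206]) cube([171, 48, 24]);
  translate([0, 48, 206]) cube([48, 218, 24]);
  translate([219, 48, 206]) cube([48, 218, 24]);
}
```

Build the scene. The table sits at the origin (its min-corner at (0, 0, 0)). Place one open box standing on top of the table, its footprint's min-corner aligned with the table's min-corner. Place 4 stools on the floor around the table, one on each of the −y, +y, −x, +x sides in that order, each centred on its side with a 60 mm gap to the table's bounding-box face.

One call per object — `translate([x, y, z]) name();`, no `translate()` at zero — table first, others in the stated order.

table();
translate([0, 0, 762]) open_box();
translate([211, -374, 0]) stool();
translate([211, 1032, 0]) stool();
translate([-327, 329, 0]) stool();
translate([749, 329, 0]) stool();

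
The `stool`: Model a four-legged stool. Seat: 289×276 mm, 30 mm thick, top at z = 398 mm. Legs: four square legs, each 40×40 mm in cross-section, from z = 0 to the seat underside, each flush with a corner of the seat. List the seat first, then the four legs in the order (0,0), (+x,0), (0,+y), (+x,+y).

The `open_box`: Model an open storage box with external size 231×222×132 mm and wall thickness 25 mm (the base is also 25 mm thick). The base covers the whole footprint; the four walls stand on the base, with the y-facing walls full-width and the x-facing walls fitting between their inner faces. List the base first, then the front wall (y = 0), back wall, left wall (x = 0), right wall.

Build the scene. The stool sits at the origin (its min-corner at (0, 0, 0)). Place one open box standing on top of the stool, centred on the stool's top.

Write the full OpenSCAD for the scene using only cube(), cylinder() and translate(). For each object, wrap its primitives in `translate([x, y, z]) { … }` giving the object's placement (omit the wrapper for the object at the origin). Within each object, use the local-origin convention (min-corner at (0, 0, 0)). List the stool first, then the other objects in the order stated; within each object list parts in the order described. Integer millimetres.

translate([0, 0, 368]) cube([289, 276, 30]);
cube([40, 40, 368]);
translate([249, 0, 0]) cube([40, 40, 368]);
translate([0, 236, 0]) cube([40, 40, 368]);
translate([249, 236, 0]) cube([40, 40, 368]);
translate([29, 27, 398]) {
  cube([231, 222, 25]);
  translate([0, 0, 25]) cube([231, 25, 107]);
  translate([0, 197, 25]) cube([231, 25, 107]);
  translate([0, 25, 25]) cube([25, 172, 107]);
  translate([206, 25, 25]) cube([25, 172, 107]);
}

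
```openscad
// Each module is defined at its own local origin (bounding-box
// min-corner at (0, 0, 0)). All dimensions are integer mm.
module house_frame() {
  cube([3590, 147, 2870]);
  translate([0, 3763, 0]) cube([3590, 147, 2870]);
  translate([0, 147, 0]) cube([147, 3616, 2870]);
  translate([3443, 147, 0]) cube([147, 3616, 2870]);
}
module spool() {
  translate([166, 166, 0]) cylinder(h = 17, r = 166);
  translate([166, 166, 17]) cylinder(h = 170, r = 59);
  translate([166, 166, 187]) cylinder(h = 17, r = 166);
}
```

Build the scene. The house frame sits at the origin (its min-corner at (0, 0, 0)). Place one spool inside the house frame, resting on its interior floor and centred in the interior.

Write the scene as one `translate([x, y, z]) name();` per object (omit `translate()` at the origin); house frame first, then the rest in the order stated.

house_frame();
translate([1629, 1789, 0]) spool();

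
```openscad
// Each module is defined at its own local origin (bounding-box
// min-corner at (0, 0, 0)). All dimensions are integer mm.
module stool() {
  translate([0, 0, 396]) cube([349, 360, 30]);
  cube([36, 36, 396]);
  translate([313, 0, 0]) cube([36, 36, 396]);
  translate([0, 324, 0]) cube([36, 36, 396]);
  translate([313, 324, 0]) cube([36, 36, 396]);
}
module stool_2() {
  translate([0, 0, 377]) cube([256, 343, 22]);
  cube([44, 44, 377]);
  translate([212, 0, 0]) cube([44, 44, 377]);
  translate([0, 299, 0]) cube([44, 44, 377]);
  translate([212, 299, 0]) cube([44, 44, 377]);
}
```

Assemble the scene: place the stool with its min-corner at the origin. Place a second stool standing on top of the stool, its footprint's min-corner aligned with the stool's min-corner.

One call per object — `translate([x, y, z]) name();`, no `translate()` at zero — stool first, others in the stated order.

stool();
translate([0, 0, 426]) stool_2();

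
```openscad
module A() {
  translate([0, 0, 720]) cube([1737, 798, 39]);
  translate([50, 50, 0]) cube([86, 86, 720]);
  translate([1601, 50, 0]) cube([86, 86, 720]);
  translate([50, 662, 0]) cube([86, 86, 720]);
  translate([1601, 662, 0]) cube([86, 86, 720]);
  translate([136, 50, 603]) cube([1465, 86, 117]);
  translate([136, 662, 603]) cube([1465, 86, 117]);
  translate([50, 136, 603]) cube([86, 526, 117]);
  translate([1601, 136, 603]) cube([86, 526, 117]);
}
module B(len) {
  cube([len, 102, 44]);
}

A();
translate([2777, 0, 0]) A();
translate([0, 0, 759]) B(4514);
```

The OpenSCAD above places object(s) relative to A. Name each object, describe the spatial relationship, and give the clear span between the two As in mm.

Second table starts at x = 2777; first ends at x = 1737; clear span = 2777 − 1737 = 1040 mm.

A is a table. B is a beam. A beam spans the tops of two tables. The clear span between the two tables is 1040 mm.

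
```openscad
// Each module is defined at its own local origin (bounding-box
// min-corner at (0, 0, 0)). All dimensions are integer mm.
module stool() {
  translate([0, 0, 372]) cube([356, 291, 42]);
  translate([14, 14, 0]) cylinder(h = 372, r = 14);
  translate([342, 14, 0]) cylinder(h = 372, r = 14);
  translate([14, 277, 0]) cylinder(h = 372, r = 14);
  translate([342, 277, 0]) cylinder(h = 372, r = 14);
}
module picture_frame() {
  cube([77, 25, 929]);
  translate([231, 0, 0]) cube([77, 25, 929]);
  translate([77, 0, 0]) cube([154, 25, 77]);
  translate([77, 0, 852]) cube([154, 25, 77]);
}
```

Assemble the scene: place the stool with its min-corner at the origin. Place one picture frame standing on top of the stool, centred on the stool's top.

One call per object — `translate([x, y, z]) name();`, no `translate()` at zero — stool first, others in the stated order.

stool();
translate([24, 133, 414]) picture_frame();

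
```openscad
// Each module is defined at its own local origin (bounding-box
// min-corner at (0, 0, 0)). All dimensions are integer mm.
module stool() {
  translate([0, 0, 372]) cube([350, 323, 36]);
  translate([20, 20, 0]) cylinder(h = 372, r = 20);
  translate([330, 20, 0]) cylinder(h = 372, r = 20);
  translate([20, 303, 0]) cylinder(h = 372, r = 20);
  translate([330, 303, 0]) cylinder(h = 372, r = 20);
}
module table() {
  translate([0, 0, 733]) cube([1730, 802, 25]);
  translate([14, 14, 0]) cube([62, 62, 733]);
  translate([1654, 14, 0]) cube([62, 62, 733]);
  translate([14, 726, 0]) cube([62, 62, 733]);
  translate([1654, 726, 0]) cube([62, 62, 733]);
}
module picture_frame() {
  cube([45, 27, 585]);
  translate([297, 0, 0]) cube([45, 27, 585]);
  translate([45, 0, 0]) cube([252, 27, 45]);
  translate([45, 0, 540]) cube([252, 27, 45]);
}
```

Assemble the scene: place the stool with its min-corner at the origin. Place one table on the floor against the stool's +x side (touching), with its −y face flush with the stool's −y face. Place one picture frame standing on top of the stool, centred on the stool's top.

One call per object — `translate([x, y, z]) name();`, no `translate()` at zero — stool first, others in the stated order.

stool();
translate([350, 0, 0]) table();
translate([4, 148, 408]) picture_frame();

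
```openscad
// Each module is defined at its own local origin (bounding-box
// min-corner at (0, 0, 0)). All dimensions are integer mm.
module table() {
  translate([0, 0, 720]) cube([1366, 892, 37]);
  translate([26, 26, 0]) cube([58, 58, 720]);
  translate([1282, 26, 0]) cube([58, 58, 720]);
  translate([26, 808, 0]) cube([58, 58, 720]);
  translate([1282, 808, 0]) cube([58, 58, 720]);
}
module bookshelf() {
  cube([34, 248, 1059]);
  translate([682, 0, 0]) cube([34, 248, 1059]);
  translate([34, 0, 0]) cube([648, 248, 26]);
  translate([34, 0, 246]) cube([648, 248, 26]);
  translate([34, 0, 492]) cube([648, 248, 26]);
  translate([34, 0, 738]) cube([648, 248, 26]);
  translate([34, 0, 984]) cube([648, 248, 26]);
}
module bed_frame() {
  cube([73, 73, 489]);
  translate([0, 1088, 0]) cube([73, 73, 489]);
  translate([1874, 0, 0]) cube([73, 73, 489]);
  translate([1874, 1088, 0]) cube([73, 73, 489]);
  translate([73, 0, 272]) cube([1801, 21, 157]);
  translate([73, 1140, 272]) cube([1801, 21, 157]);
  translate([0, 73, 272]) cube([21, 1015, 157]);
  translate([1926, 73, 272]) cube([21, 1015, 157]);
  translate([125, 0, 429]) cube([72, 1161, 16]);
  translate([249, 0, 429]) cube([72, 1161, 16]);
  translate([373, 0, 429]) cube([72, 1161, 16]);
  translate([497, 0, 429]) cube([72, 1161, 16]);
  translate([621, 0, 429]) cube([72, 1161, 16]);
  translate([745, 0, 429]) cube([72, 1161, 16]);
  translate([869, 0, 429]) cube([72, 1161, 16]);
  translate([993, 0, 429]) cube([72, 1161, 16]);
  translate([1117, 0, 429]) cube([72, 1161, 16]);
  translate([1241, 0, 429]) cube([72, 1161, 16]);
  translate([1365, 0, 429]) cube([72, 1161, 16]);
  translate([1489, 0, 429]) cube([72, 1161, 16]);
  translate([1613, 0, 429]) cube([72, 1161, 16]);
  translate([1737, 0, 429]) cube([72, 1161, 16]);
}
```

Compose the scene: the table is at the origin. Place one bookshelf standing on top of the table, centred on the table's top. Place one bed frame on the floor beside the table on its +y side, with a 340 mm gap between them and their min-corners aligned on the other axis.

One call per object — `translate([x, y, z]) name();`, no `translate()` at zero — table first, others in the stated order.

table();
translate([325, 322, 757]) bookshelf();
translate([0, 1232, 0]) bed_frame();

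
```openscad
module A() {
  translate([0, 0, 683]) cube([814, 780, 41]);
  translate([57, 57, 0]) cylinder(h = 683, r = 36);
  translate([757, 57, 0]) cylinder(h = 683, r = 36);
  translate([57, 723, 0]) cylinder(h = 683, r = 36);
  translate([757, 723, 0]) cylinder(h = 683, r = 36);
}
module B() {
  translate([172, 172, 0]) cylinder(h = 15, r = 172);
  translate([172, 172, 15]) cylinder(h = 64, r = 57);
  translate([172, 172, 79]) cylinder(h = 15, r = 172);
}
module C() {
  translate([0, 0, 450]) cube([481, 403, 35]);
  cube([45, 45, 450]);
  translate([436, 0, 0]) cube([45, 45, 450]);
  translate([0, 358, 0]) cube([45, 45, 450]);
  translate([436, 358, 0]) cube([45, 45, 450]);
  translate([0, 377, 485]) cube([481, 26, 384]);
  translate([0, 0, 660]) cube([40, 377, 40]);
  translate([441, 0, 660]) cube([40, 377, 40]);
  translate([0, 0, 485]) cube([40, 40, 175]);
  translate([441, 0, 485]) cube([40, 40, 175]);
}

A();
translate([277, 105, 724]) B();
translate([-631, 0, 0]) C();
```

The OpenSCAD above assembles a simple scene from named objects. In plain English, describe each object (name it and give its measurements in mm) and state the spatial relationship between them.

A is a table: top 814 mm (x) × 780 mm (y), 41 mm thick, upper face at z = 724 mm, on four round legs of 72 mm diameter, each leg's bounding box inset 21 mm from the nearest pair of top edges, running from z = 0 to the bottom of the top.

B is a spool: two coaxial disc flanges of radius 172 mm and thickness 15 mm, joined by a core cylinder of radius 57 mm and height 64 mm. The lower flange rests on z = 0 and the three cylinders share a vertical axis.

C is a chair. The seat is a 481×403×35 mm slab with its top at z = 485 mm, on four 45×45 mm corner legs (flush with the seat edges, standing on z = 0). A flat backrest 26 mm thick, 384 mm tall, spans the full seat width and rises from the seat top along its +y edge, rear face flush with the rear of the seat. Two armrests of 40×40 mm section run along each side from the seat's front edge to the front of the backrest, top faces 215 mm above the seat top and outer faces flush with the seat's x-edges; a 40×40 mm post under the front of each armrest stands on the seat at the front corner.

The spool is on top of the table. The chair is on the floor beside the table on its −x side.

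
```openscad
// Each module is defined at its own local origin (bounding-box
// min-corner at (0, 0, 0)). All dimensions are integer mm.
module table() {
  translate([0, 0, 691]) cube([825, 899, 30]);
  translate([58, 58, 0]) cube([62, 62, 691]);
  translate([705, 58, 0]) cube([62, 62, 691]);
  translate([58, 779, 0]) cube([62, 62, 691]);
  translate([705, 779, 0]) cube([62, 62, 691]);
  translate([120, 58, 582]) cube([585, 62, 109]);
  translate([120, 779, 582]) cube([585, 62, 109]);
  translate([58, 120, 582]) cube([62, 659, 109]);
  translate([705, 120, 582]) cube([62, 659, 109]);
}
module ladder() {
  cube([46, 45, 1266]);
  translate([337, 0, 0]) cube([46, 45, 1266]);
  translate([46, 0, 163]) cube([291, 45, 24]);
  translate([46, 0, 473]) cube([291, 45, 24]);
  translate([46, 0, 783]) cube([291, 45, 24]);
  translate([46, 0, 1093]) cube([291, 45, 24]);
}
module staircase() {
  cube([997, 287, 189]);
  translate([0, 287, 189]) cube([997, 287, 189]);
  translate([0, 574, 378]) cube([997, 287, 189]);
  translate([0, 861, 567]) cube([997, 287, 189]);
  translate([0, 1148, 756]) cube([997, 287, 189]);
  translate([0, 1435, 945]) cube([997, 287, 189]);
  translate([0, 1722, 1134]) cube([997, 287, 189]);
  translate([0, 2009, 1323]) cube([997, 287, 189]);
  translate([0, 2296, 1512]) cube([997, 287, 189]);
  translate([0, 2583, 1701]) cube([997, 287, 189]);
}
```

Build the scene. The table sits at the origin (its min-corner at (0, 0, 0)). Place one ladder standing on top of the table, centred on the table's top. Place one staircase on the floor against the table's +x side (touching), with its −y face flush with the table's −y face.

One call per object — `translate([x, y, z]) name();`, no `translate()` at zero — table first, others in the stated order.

table();
translate([221, 427, 721]) ladder();
translate([825, 0, 0]) staircase();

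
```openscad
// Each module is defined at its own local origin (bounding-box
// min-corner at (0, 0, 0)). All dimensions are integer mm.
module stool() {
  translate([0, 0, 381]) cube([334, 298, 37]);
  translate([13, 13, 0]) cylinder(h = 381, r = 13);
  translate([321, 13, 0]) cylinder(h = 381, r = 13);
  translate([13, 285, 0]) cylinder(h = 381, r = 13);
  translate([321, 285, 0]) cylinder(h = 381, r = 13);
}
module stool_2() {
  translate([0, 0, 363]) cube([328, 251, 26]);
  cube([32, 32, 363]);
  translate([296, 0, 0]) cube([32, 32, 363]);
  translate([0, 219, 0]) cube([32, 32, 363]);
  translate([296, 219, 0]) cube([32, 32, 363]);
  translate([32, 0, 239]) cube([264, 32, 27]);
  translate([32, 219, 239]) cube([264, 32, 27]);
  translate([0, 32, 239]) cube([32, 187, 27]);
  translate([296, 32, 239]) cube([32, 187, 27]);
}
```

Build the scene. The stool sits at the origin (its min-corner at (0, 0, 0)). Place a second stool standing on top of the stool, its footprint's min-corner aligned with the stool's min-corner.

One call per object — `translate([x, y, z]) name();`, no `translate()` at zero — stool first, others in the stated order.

stool();
translate([0, 0, 418]) stool_2();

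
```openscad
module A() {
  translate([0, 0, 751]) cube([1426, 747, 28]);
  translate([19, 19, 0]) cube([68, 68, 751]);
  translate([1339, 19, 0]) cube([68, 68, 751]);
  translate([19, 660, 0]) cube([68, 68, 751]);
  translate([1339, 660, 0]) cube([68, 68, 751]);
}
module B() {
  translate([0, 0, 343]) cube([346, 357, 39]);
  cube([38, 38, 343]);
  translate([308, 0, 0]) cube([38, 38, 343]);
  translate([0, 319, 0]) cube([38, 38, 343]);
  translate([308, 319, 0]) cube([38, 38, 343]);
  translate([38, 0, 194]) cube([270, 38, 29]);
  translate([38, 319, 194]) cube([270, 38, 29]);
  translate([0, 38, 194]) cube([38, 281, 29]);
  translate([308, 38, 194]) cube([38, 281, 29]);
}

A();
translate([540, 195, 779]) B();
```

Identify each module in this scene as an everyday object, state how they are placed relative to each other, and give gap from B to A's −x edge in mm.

A is a table. B is a stool. The stool is on top of the table, centred. The gap from the stool to the table's −x edge is 540 mm.

The stool's min-x is at 540; the table's min-x is 0; gap = 540 mm.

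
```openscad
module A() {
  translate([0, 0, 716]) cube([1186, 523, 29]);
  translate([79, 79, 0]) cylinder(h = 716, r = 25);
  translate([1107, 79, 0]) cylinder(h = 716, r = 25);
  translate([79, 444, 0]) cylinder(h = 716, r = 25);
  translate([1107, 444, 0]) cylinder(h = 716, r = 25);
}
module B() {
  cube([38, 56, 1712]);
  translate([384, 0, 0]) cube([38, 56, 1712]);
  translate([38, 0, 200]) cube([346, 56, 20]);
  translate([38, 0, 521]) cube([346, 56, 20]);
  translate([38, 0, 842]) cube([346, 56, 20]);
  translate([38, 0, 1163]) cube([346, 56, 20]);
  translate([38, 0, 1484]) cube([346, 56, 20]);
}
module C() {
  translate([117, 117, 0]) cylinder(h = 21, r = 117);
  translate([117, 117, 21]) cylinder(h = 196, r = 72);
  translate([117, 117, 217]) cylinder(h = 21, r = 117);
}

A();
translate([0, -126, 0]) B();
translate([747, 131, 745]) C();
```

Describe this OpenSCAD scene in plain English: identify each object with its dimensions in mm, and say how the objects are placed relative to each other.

A is a table with a 1186×523 mm rectangular top, 29 mm thick, top surface at z = 745 mm, supported by four round legs of 50 mm diameter, each leg's bounding box inset 54 mm from the nearest pair of top edges, running from the floor.

B is a straight ladder. Two 38×56 mm vertical rails, 1712 mm tall, stand 422 mm apart (outside-to-outside) with their front faces coplanar on the −y side. 5 rungs, each 56 mm deep and 20 mm tall, span between the inner faces of the rails, front faces flush with the rails. The lowest rung's underside is at z = 200 mm and rungs are spaced 321 mm apart (underside to underside).

C is a spool: two coaxial disc flanges of radius 117 mm and thickness 21 mm, joined by a core cylinder of radius 72 mm and height 196 mm. The lower flange rests on z = 0 and the three cylinders share a vertical axis.

The ladder is on the floor beside the table on its −y side. The spool is on top of the table.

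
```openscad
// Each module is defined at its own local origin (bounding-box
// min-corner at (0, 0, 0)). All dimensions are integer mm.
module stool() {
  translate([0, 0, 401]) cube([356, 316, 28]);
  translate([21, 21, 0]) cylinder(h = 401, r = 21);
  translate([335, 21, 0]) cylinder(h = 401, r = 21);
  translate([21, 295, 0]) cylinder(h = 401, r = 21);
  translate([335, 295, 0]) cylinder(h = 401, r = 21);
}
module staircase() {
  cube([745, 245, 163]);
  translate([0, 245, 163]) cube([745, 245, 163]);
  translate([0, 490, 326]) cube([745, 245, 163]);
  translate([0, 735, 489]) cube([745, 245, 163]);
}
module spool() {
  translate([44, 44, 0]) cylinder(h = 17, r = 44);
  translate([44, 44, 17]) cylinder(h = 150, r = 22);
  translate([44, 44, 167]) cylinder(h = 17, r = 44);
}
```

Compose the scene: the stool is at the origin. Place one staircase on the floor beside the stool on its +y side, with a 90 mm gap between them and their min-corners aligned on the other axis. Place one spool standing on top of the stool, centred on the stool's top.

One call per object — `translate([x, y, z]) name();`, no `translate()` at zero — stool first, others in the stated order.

stool();
translate([0, 406, 0]) staircase();
translate([134, 114, 429]) spool();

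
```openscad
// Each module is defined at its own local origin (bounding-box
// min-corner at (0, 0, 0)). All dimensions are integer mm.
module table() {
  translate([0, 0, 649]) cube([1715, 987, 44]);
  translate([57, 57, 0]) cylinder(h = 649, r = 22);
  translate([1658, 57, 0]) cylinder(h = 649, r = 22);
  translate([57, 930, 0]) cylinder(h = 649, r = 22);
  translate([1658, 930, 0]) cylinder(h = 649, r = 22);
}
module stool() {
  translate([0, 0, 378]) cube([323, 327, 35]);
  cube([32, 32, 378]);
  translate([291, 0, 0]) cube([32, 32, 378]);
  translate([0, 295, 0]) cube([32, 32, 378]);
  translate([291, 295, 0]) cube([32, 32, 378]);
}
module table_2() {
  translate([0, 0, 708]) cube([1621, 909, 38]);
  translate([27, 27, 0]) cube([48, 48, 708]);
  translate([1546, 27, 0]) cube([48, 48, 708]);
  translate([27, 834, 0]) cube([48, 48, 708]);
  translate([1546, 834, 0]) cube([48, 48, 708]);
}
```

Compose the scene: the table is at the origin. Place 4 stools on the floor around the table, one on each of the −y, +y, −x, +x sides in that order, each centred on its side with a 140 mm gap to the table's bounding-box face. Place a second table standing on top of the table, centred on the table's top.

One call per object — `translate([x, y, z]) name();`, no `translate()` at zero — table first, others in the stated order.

table();
translate([696, -467, 0]) stool();
translate([696, 1127, 0]) stool();
translate([-463, 330, 0]) stool();
translate([1855, 330, 0]) stool();
translate([47, 39, 693]) table_2();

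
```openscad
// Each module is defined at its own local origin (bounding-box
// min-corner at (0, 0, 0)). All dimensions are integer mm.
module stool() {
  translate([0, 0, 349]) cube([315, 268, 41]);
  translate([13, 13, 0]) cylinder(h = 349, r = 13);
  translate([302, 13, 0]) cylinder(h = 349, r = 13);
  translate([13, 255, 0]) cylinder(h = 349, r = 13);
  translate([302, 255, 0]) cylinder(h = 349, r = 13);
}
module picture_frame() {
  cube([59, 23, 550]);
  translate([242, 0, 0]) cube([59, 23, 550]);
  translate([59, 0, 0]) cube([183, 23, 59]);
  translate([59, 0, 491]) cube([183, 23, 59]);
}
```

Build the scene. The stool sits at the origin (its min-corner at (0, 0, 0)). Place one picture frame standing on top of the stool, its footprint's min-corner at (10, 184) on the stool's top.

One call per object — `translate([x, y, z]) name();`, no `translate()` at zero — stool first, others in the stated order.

stool();
translate([10, 184, 390]) picture_frame();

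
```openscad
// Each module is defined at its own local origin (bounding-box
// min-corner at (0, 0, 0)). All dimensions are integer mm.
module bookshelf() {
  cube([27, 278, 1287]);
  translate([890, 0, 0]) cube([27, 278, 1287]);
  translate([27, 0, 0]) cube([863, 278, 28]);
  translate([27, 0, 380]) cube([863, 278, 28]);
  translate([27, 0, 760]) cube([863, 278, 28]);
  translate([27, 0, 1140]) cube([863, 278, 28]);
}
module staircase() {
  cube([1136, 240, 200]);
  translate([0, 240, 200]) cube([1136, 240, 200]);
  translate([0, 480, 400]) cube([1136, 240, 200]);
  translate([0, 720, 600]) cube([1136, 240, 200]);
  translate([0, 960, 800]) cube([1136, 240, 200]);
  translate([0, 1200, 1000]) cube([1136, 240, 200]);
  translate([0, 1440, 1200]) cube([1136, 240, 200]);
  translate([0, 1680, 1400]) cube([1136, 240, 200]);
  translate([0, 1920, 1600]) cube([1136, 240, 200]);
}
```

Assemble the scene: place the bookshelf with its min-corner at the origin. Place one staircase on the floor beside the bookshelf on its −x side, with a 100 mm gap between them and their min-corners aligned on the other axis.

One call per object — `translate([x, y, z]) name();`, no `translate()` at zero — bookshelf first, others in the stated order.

bookshelf();
translate([-1236, 0, 0]) staircase();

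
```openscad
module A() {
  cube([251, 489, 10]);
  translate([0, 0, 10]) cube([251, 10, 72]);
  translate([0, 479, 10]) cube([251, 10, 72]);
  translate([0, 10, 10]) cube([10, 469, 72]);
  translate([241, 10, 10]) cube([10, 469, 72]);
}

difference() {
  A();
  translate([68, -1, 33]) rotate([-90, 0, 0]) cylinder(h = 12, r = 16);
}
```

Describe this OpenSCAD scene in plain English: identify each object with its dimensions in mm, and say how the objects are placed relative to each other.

A is an open-topped rectangular box: outside dimensions 251×489×82 mm, with a uniform wall and base thickness of 10 mm. The base is a full 251×489 slab on the floor; four walls sit on top of the base. The front and back walls (the −y and +y sides) span the full width; the two side walls fit between them.

The open box has a circular hole of radius 16 mm through its front wall, centred at (x = 68, z = 33).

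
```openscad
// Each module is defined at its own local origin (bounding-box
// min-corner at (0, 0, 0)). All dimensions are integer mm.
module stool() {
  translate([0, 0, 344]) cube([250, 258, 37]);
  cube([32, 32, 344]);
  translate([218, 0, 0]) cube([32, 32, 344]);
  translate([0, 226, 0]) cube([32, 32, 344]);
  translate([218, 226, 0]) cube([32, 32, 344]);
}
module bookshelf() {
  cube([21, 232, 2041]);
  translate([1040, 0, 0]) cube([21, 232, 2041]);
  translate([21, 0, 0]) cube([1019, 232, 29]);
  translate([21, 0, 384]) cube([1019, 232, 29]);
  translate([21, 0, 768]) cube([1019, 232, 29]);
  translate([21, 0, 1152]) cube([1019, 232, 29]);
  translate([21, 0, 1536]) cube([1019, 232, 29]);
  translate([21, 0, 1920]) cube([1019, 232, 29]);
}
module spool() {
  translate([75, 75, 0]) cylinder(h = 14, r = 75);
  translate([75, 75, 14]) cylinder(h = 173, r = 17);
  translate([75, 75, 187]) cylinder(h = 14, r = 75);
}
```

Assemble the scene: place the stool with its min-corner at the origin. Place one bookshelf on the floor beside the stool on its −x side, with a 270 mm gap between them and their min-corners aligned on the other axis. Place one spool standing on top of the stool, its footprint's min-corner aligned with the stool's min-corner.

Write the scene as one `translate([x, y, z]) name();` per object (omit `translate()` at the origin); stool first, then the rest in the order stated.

stool();
translate([-1331, 0, 0]) bookshelf();
translate([0, 0, 381]) spool();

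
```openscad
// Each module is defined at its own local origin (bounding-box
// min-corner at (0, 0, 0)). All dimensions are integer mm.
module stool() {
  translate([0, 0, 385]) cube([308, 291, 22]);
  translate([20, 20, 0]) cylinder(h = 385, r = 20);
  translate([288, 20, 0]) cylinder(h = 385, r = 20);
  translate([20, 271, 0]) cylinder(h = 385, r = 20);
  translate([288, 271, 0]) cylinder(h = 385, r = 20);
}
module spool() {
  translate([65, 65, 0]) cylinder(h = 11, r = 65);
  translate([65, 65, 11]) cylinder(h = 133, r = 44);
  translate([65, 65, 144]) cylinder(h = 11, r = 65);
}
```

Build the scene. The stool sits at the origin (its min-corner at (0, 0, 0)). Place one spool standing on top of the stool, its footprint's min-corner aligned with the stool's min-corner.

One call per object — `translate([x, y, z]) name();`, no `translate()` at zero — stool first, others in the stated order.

stool();
translate([0, 0, 407]) spool();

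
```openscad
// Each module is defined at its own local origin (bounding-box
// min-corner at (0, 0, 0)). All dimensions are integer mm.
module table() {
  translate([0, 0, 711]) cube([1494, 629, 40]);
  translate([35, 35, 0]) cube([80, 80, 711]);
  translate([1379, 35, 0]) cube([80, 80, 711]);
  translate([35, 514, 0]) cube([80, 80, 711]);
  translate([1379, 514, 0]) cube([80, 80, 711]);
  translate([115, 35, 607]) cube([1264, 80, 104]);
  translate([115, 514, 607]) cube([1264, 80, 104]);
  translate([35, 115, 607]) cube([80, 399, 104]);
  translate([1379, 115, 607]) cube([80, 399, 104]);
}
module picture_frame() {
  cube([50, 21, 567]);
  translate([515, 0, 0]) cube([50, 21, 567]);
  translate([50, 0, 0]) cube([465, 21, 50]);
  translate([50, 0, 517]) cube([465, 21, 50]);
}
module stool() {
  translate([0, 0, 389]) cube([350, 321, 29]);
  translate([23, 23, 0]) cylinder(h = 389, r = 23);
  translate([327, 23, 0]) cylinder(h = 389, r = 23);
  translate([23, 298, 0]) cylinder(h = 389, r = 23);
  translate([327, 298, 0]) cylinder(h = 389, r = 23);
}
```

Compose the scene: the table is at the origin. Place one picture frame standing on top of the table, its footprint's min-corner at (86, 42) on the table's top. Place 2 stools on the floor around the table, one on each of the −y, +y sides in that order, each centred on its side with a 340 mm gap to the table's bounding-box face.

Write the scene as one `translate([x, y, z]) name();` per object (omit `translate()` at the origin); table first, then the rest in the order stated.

table();
translate([86, 42, 751]) picture_frame();
translate([572, -661, 0]) stool();
translate([572, 969, 0]) stool();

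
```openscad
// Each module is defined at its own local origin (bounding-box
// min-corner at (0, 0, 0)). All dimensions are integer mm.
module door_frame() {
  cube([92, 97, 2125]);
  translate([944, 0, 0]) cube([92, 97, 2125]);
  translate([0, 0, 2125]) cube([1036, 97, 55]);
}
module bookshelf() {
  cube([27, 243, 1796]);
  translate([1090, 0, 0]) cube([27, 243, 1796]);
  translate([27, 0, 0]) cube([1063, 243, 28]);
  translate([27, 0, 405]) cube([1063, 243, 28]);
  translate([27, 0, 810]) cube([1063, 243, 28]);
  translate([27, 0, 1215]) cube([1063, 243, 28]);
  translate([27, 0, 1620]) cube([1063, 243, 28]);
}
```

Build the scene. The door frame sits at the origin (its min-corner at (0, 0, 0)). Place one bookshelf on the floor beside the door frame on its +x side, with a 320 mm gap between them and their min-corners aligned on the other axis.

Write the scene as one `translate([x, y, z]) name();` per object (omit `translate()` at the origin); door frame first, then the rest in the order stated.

door_frame();
translate([1356, 0, 0]) bookshelf();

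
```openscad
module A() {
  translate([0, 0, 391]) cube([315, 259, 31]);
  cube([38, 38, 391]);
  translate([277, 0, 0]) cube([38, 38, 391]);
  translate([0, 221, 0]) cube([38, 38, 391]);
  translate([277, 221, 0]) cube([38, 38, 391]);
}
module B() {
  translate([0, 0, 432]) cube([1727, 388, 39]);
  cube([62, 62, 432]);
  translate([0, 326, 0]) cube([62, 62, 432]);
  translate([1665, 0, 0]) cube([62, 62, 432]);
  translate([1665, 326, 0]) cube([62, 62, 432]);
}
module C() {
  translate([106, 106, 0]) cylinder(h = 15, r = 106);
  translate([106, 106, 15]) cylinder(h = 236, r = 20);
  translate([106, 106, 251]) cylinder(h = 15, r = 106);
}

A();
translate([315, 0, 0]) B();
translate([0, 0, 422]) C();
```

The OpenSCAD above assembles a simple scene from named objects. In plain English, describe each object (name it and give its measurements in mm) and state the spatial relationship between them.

A is a four-legged stool. The seat is a 315×259×31 mm slab whose top surface is at z = 422 mm; four square legs, each 38×38 mm in cross-section, run from the floor (z = 0) to the underside of the seat, each flush with a corner of the seat.

B is a long wooden bench with a 1727 mm (x) × 388 mm (y) seat, 39 mm thick, its top surface 471 mm above the floor. Four 62 mm square legs at the seat corners, flush with the edges, run from z = 0 to the seat underside.

C is a spool: two coaxial disc flanges of radius 106 mm and thickness 15 mm, joined by a core cylinder of radius 20 mm and height 236 mm. The lower flange rests on z = 0 and the three cylinders share a vertical axis.

The bench is against the stool's +x side, with their −y faces flush. The spool is on top of the stool.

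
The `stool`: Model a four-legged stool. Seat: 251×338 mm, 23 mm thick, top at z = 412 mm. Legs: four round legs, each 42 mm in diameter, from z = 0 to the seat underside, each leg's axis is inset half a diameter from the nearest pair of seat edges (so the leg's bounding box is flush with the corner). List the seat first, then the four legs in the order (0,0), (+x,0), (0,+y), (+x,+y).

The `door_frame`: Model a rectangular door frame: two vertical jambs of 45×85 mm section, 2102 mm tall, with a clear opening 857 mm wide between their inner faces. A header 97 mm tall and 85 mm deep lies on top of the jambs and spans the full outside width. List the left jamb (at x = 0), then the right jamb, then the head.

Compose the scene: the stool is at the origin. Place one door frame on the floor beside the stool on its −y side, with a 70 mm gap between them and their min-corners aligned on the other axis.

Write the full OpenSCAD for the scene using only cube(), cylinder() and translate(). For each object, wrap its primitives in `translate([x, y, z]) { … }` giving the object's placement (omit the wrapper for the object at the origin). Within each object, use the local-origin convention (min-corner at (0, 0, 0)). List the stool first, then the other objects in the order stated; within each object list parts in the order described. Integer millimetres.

translate([0, 0, 389]) cube([251, 338, 23]);
translate([21, 21, 0]) cylinder(h = 389, r = 21);
translate([230, 21, 0]) cylinder(h = 389, r = 21);
translate([21, 317, 0]) cylinder(h = 389, r = 21);
translate([230, 317, 0]) cylinder(h = 389, r = 21);
translate([0, -155, 0]) {
  cube([45, 85, 2102]);
  translate([902, 0, 0]) cube([45, 85, 2102]);
  translate([0, 0, 2102]) cube([947, 85, 97]);
}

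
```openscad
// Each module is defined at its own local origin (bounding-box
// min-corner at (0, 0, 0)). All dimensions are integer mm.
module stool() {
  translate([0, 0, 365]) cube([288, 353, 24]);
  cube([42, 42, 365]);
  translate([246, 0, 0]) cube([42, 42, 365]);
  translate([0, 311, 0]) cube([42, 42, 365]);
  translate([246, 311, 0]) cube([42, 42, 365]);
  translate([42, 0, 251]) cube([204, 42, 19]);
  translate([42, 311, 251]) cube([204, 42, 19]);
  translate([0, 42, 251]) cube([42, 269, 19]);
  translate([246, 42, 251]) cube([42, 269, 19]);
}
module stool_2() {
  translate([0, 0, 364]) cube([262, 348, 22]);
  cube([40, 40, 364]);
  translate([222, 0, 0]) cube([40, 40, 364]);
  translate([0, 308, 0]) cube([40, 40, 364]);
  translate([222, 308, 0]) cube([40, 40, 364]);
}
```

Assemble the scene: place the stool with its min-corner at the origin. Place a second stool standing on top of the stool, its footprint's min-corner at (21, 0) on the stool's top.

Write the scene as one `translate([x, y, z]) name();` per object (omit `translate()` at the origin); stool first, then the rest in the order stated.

stool();
translate([21, 0, 389]) stool_2();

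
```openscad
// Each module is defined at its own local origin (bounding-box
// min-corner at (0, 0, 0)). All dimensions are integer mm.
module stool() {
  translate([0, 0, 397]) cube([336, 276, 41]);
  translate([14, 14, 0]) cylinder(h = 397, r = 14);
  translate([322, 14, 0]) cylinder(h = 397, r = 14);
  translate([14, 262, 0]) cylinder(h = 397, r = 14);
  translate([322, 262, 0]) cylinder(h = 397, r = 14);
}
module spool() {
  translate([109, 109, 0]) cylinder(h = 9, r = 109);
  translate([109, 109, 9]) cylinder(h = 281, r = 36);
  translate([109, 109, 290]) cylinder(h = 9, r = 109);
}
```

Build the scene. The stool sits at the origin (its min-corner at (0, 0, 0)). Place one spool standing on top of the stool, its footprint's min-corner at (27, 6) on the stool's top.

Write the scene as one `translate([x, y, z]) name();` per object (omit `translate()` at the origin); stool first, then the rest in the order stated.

stool();
translate([27, 6, 438]) spool();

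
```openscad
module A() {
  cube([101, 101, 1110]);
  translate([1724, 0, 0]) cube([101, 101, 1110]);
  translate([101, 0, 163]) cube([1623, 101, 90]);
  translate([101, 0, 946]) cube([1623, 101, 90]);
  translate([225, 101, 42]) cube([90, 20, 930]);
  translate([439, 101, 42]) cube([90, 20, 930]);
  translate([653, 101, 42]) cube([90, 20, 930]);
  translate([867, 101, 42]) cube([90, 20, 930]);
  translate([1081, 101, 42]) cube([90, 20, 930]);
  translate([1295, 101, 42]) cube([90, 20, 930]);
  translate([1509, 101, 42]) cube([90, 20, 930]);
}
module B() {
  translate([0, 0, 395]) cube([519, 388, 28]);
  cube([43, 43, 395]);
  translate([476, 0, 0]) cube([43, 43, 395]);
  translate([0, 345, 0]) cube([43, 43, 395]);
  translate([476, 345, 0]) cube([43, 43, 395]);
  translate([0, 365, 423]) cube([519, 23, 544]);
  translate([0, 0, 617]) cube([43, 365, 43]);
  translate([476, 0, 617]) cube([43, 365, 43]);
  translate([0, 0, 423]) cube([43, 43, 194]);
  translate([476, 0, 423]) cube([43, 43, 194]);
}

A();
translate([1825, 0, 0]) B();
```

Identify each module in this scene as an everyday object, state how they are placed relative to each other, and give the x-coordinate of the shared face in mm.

A is a fence section. B is a chair. The chair is against the fence section's +x side, with their −y faces flush. The x-coordinate of the shared face is 1825 mm.

The fence section's +x face and the chair's −x face are both at x = 1825 mm.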